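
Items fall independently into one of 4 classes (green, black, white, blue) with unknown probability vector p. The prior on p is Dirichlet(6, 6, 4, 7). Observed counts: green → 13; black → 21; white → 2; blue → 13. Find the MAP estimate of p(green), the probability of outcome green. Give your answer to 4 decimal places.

The posterior is Dirichlet(αᵢ + nᵢ) = Dirichlet(19, 27, 6, 20).
For a Dirichlet(a₁,…,a_K) with all aᵢ > 1, the mode has j-th component (aⱼ − 1)/(Σaᵢ − K).
Here Σaᵢ = 72 and K = 4, so p(green) = (19 − 1)/(72 − 4) = 18/68 ≈ 0.2647.

MAP estimate of p(green) = 0.2647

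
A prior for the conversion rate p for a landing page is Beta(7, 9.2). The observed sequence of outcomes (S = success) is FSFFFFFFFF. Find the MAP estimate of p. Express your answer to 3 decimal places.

p̂_MAP = 0.289

Prior: Beta(7, 9.2).
Data: 1 success in 10 trials (from the sequence). The binomial likelihood contributes p(1−p)^9, so the posterior is Beta(7+1, 9.2+9) = Beta(8, 18.2).
For Beta(a, b) with a, b > 1 the mode is (a−1)/(a+b−2) = 7/24.2 ≈ 0.289.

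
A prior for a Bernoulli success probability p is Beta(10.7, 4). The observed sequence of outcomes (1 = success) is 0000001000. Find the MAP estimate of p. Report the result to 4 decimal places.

Prior: Beta(10.7, 4).
Data: 1 success in 10 trials (from the sequence). The binomial likelihood contributes p(1−p)^9, so the posterior is Beta(10.7+1, 4+9) = Beta(11.7, 13).
For Beta(a, b) with a, b > 1 the mode is (a−1)/(a+b−2) = 10.7/22.7 ≈ 0.4714.

p̂_MAP = 0.4714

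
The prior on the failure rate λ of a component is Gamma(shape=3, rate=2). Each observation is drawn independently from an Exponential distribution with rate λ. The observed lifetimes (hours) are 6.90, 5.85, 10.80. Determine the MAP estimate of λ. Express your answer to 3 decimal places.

λ̂_MAP = 0.196

The Exponential(rate=λ) likelihood is ∝ λ^n e^(−λΣtᵢ). Here n = 3 and Σtᵢ = 6.90 + 5.85 + 10.80 = 23.55.
Posterior ∝ λ^2e^(−2λ) · λ^3e^(−23.55λ) = λ^5e^(−25.55λ), i.e. Gamma(6, 25.55).
Mode = (a−1)/b = 5/25.55 ≈ 0.196.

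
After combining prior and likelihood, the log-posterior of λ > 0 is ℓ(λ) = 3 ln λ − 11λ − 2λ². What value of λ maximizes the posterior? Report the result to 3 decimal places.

ℓ'(λ) = 3/λ − 11 − 4λ. Setting this to zero and multiplying by λ: 4λ² + 11λ − 3 = 0.
λ = (−11 + √(11² + 4·4·3)) / (2·4) = (−11 + √169) / 8 = (−11 + 13)/8 = 1/4.
ℓ''(λ) = −3/λ² − 4 < 0, confirming a maximum.

λ̂_MAP = 0.250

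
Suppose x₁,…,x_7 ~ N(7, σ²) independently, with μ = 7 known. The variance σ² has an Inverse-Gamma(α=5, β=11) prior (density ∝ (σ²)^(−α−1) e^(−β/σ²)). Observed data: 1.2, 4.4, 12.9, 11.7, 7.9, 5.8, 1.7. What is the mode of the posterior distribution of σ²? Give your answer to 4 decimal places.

σ̂²_MAP = 7.8758

Sum of squared deviations about the known mean: SS = (1.2−7)² + (4.4−7)² + (12.9−7)² + (11.7−7)² + (7.9−7)² + (5.8−7)² + (1.7−7)² = 127.64.
The Normal likelihood contributes (σ²)^(−n/2) exp(−SS/(2σ²)), so the posterior is Inverse-Gamma(α + n/2, β + SS/2) = Inverse-Gamma(8.5, 74.82).
The mode of Inverse-Gamma(a, b) is b/(a+1) = 74.82/9.5 ≈ 7.8758.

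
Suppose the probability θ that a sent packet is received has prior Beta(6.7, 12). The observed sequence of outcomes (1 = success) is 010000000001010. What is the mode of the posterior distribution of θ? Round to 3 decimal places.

Prior: Beta(6.7, 12).
Data: 3 successes in 15 trials (from the sequence). The binomial likelihood contributes θ^3(1−θ)^12, so the posterior is Beta(6.7+3, 12+12) = Beta(9.7, 24).
For Beta(a, b) with a, b > 1 the mode is (a−1)/(a+b−2) = 8.7/31.7 ≈ 0.274.

θ̂_MAP = 0.274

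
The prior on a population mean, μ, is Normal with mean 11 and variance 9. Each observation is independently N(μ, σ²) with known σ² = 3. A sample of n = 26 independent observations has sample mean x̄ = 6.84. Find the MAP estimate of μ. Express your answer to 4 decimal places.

μ̂_MAP = 6.8927

n = 26, x̄ = 6.84.
For a Normal prior and Normal likelihood with known variance, the posterior is Normal; its mode equals its mean, the precision-weighted average.
Prior precision 1/σ₀² = 1/9; data precision n/σ² = 26/3.
μ̂ = ((1/9)·11 + (26/3)·6.84) / (1/9 + 26/3) = (13613/225)/(79/9) = 13613/1975 ≈ 6.8927.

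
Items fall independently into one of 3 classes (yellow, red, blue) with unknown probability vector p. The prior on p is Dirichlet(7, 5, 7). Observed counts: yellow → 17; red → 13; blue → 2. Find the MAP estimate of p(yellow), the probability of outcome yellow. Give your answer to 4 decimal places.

The posterior is Dirichlet(αᵢ + nᵢ) = Dirichlet(24, 18, 9).
For a Dirichlet(a₁,…,a_K) with all aᵢ > 1, the mode has j-th component (aⱼ − 1)/(Σaᵢ − K).
Here Σaᵢ = 51 and K = 3, so p(yellow) = (24 − 1)/(51 − 3) = 23/48 ≈ 0.4792.

MAP estimate of p(yellow) = 0.4792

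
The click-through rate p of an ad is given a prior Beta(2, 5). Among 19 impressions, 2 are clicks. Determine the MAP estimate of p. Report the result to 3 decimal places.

Prior: Beta(2, 5).
Data: 2 successes in 19 trials. The binomial likelihood contributes p^2(1−p)^17, so the posterior is Beta(2+2, 5+17) = Beta(4, 22).
For Beta(a, b) with a, b > 1 the mode is (a−1)/(a+b−2) = 3/24 ≈ 0.125.

p̂_MAP = 0.125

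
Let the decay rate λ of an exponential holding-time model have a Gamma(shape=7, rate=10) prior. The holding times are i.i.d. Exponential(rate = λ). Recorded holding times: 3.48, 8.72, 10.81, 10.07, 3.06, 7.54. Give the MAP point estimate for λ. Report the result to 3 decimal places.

λ̂_MAP = 0.224

The Exponential(rate=λ) likelihood is ∝ λ^n e^(−λΣtᵢ). Here n = 6 and Σtᵢ = 3.48 + 8.72 + 10.81 + 10.07 + 3.06 + 7.54 = 43.68.
Posterior ∝ λ^6e^(−10λ) · λ^6e^(−43.68λ) = λ^12e^(−53.68λ), i.e. Gamma(13, 53.68).
Mode = (a−1)/b = 12/53.68 ≈ 0.224.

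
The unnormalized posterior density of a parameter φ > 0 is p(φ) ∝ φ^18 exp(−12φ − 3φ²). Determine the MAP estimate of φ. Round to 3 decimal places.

ℓ'(φ) = 18/φ − 12 − 6φ. Setting this to zero and multiplying by φ: 6φ² + 12φ − 18 = 0.
φ = (−12 + √(12² + 4·6·18)) / (2·6) = (−12 + √576) / 12 = (−12 + 24)/12 = 1.
ℓ''(φ) = −18/φ² − 6 < 0, confirming a maximum.

φ̂_MAP = 1.000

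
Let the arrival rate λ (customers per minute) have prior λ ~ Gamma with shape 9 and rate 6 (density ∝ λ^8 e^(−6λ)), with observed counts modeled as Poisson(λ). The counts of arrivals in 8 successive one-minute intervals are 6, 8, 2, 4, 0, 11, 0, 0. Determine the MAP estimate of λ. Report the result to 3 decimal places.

λ̂_MAP = 2.786

Σxᵢ = 6+8+2+4+0+11+0+0 = 31, with n = 8.
Posterior ∝ λ^8e^(−6λ) · λ^31e^(−8λ) = λ^39e^(−14λ), i.e. Gamma(shape=40, rate=14).
The mode of a Gamma(a, b) with a ≥ 1 (shape–rate) is (a−1)/b = 39/14 ≈ 2.786.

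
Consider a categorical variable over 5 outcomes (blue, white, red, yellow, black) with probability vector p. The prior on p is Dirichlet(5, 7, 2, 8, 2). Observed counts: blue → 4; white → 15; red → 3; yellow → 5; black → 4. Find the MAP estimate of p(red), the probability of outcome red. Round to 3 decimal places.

The posterior is Dirichlet(αᵢ + nᵢ) = Dirichlet(9, 22, 5, 13, 6).
For a Dirichlet(a₁,…,a_K) with all aᵢ > 1, the mode has j-th component (aⱼ − 1)/(Σaᵢ − K).
Here Σaᵢ = 55 and K = 5, so p(red) = (5 − 1)/(55 − 5) = 4/50 ≈ 0.080.

MAP estimate of p(red) = 0.080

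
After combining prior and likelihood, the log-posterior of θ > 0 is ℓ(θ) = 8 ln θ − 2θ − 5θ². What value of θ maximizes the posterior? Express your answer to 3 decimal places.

θ̂_MAP = 0.800

ℓ'(θ) = 8/θ − 2 − 10θ. Setting this to zero and multiplying by θ: 10θ² + 2θ − 8 = 0.
θ = (−2 + √(2² + 4·10·8)) / (2·10) = (−2 + √324) / 20 = (−2 + 18)/20 = 4/5.
ℓ''(θ) = −8/θ² − 10 < 0, confirming a maximum.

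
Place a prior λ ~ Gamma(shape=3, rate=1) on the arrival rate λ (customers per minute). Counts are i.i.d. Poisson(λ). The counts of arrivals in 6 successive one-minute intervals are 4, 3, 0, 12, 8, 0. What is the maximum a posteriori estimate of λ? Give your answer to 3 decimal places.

Σxᵢ = 4+3+0+12+8+0 = 27, with n = 6.
Posterior ∝ λ^2e^(−1λ) · λ^27e^(−6λ) = λ^29e^(−7λ), i.e. Gamma(shape=30, rate=7).
The mode of a Gamma(a, b) with a ≥ 1 (shape–rate) is (a−1)/b = 29/7 ≈ 4.143.

λ̂_MAP = 4.143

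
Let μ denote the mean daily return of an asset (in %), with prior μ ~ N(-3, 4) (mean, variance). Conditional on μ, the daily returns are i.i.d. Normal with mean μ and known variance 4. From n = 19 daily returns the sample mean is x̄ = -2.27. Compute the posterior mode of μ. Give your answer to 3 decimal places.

n = 19, x̄ = -2.27.
For a Normal prior and Normal likelihood with known variance, the posterior is Normal; its mode equals its mean, the precision-weighted average.
Prior precision 1/σ₀² = 1/4 = 0.25; data precision n/σ² = 19/4 = 4.75.
μ̂ = (0.25·(-3) + 4.75·(-2.27)) / (0.25 + 4.75) = (-11.5325)/5 = -2.3065 ≈ -2.307.

μ̂_MAP = -2.307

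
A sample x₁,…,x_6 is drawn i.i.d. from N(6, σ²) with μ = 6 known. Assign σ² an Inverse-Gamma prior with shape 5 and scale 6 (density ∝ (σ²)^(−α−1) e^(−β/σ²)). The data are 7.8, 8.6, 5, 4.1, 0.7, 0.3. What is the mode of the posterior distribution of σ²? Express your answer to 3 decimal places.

Sum of squared deviations about the known mean: SS = (7.8−6)² + (8.6−6)² + (5−6)² + (4.1−6)² + (0.7−6)² + (0.3−6)² = 75.19.
The Normal likelihood contributes (σ²)^(−n/2) exp(−SS/(2σ²)), so the posterior is Inverse-Gamma(α + n/2, β + SS/2) = Inverse-Gamma(8, 43.595).
The mode of Inverse-Gamma(a, b) is b/(a+1) = 43.595/9 ≈ 4.844.

σ̂²_MAP = 4.844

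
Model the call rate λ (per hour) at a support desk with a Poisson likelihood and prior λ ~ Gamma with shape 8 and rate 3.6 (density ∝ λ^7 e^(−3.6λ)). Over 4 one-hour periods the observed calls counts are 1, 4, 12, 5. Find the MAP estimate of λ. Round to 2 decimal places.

λ̂_MAP = 3.82

Σxᵢ = 1+4+12+5 = 22, with n = 4.
Posterior ∝ λ^7e^(−3.6λ) · λ^22e^(−4λ) = λ^29e^(−7.6λ), i.e. Gamma(shape=30, rate=7.6).
The mode of a Gamma(a, b) with a ≥ 1 (shape–rate) is (a−1)/b = 29/7.6 ≈ 3.82.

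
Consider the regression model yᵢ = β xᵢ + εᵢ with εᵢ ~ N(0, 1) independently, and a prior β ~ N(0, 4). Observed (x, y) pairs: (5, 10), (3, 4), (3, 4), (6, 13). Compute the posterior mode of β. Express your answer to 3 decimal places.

log p(β | y) = −Σ(yᵢ − βxᵢ)²/(2·1) − β²/(2·4) + const.
Setting the derivative to zero: Σxᵢ(yᵢ − βxᵢ)/1 − β/4 = 0, so β = Σxᵢyᵢ / (Σxᵢ² + σ²/τ²).
Σxᵢyᵢ = 5·10 + 3·4 + 3·4 + 6·13 = 152; Σxᵢ² = 79; σ²/τ² = 0.25.
β̂_MAP = 152 / (79 + 0.25) = 152/79.25 ≈ 1.918.

β̂_MAP = 1.918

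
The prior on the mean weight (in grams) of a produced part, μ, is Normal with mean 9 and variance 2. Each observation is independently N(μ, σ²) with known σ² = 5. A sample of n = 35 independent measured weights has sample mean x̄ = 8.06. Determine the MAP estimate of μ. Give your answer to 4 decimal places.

n = 35, x̄ = 8.06.
For a Normal prior and Normal likelihood with known variance, the posterior is Normal; its mode equals its mean, the precision-weighted average.
Prior precision 1/σ₀² = 1/2 = 0.5; data precision n/σ² = 35/5 = 7.
μ̂ = (0.5·9 + 7·8.06) / (0.5 + 7) = 60.92/7.5 = 3046/375 ≈ 8.1227.

μ̂_MAP = 8.1227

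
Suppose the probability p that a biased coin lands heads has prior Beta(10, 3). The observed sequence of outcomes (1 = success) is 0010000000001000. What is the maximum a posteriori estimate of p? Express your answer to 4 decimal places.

Prior: Beta(10, 3).
Data: 2 successes in 16 trials (from the sequence). The binomial likelihood contributes p^2(1−p)^14, so the posterior is Beta(10+2, 3+14) = Beta(12, 17).
For Beta(a, b) with a, b > 1 the mode is (a−1)/(a+b−2) = 11/27 ≈ 0.4074.

p̂_MAP = 0.4074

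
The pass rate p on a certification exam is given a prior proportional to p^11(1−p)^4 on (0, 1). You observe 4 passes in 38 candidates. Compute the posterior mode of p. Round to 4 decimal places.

The prior density ∝ p^11(1−p)^4 is the kernel of Beta(12, 5).
Data: 4 successes in 38 trials. The binomial likelihood contributes p^4(1−p)^34, so the posterior is Beta(12+4, 5+34) = Beta(16, 39).
For Beta(a, b) with a, b > 1 the mode is (a−1)/(a+b−2) = 15/53 ≈ 0.2830.

p̂_MAP = 0.2830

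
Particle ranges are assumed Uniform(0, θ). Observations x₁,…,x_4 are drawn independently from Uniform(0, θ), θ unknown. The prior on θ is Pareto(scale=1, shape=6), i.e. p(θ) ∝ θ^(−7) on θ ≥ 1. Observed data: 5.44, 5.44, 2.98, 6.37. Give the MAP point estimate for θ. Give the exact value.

The Uniform(0, θ) likelihood is θ^(−n) for θ ≥ max(xᵢ), zero otherwise. Here max(xᵢ) = 6.37.
Posterior ∝ θ^(−7) · θ^(−4) = θ^(−11) on θ ≥ max(1, 6.37) = 6.37.
This density is strictly decreasing in θ, so the posterior mode lies at the lower boundary of the support.

θ̂_MAP = 6.37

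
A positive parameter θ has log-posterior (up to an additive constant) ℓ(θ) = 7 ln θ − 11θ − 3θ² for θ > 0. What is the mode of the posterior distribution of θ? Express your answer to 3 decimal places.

θ̂_MAP = 0.500

ℓ'(θ) = 7/θ − 11 − 6θ. Setting this to zero and multiplying by θ: 6θ² + 11θ − 7 = 0.
θ = (−11 + √(11² + 4·6·7)) / (2·6) = (−11 + √289) / 12 = (−11 + 17)/12 = 1/2.
ℓ''(θ) = −7/θ² − 6 < 0, confirming a maximum.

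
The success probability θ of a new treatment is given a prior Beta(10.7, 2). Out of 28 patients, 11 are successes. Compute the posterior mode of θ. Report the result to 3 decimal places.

θ̂_MAP = 0.535

Prior: Beta(10.7, 2).
Data: 11 successes in 28 trials. The binomial likelihood contributes θ^11(1−θ)^17, so the posterior is Beta(10.7+11, 2+17) = Beta(21.7, 19).
For Beta(a, b) with a, b > 1 the mode is (a−1)/(a+b−2) = 20.7/38.7 ≈ 0.535.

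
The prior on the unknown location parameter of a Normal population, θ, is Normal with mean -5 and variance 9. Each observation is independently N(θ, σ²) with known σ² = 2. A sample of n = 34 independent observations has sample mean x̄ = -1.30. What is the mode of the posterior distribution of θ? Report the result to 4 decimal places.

θ̂_MAP = -1.3240

n = 34, x̄ = -1.30.
For a Normal prior and Normal likelihood with known variance, the posterior is Normal; its mode equals its mean, the precision-weighted average.
Prior precision 1/σ₀² = 1/9; data precision n/σ² = 34/2 = 17.
θ̂ = ((1/9)·(-5) + 17·(-1.3)) / (1/9 + 17) = (-2039/90)/(154/9) = -2039/1540 ≈ -1.3240.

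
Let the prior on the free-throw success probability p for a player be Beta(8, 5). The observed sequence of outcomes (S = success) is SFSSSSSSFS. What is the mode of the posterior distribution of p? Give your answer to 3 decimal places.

Prior: Beta(8, 5).
Data: 8 successes in 10 trials (from the sequence). The binomial likelihood contributes p^8(1−p)^2, so the posterior is Beta(8+8, 5+2) = Beta(16, 7).
For Beta(a, b) with a, b > 1 the mode is (a−1)/(a+b−2) = 15/21 ≈ 0.714.

p̂_MAP = 0.714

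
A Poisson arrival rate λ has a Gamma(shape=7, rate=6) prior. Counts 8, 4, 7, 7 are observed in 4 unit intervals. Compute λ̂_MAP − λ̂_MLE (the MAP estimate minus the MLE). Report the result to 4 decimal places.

Σxᵢ = 26. Posterior is Gamma(33, 10); MAP = (33−1)/10 = 32/10 ≈ 3.20000.
MLE = x̄ = 26/4 ≈ 6.50000.
Difference = 32/10 − 26/4 = -33/10 ≈ -3.3000.

MAP − MLE = -3.3000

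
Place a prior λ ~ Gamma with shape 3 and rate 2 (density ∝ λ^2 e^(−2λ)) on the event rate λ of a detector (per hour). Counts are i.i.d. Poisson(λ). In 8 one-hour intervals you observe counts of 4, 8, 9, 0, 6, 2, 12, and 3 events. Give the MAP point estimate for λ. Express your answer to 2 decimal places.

Σxᵢ = 4+8+9+0+6+2+12+3 = 44, with n = 8.
Posterior ∝ λ^2e^(−2λ) · λ^44e^(−8λ) = λ^46e^(−10λ), i.e. Gamma(shape=47, rate=10).
The mode of a Gamma(a, b) with a ≥ 1 (shape–rate) is (a−1)/b = 46/10 ≈ 4.60.

λ̂_MAP = 4.60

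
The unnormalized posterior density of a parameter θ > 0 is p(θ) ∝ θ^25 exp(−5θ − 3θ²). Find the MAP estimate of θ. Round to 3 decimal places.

ℓ'(θ) = 25/θ − 5 − 6θ. Setting this to zero and multiplying by θ: 6θ² + 5θ − 25 = 0.
θ = (−5 + √(5² + 4·6·25)) / (2·6) = (−5 + √625) / 12 = (−5 + 25)/12 = 5/3.
ℓ''(θ) = −25/θ² − 6 < 0, confirming a maximum.

θ̂_MAP = 1.667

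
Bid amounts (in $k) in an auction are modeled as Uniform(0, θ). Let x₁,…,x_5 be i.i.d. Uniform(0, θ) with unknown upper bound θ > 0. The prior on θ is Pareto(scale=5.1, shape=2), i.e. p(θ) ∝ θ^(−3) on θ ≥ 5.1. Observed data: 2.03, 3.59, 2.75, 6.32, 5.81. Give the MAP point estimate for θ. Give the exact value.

The Uniform(0, θ) likelihood is θ^(−n) for θ ≥ max(xᵢ), zero otherwise. Here max(xᵢ) = 6.32.
Posterior ∝ θ^(−3) · θ^(−5) = θ^(−8) on θ ≥ max(5.1, 6.32) = 6.32.
This density is strictly decreasing in θ, so the posterior mode lies at the lower boundary of the support.

θ̂_MAP = 6.32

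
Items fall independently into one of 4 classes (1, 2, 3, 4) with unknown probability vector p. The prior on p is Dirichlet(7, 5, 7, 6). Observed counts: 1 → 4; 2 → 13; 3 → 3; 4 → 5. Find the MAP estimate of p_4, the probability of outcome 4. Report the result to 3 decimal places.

MAP estimate: 0.217

The posterior is Dirichlet(αᵢ + nᵢ) = Dirichlet(11, 18, 10, 11).
For a Dirichlet(a₁,…,a_K) with all aᵢ > 1, the mode has j-th component (aⱼ − 1)/(Σaᵢ − K).
Here Σaᵢ = 50 and K = 4, so p_4 = (11 − 1)/(50 − 4) = 10/46 ≈ 0.217.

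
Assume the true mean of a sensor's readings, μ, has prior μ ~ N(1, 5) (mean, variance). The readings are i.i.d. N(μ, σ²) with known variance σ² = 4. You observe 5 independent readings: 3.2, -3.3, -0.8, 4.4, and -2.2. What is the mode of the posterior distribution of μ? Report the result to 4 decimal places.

n = 5; x̄ = (3.2 + (-3.3) + (-0.8) + 4.4 + (-2.2))/5 = 1.3/5 = 0.26.
For a Normal prior and Normal likelihood with known variance, the posterior is Normal; its mode equals its mean, the precision-weighted average.
Prior precision 1/σ₀² = 1/5 = 0.2; data precision n/σ² = 5/4 = 1.25.
μ̂ = (0.2·1 + 1.25·0.26) / (0.2 + 1.25) = 0.525/1.45 = 21/58 ≈ 0.3621.

μ̂_MAP = 0.3621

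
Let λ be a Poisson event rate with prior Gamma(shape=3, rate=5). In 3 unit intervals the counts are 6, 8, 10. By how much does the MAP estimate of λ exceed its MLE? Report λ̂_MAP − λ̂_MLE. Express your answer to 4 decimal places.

Σxᵢ = 24. Posterior is Gamma(27, 8); MAP = (27−1)/8 = 26/8 ≈ 3.25000.
MLE = x̄ = 24/3 ≈ 8.00000.
Difference = 26/8 − 24/3 = -19/4 ≈ -4.7500.

MAP − MLE = -4.7500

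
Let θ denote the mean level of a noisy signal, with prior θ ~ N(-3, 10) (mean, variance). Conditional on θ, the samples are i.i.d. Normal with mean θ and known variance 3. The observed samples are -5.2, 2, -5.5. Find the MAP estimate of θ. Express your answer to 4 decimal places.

θ̂_MAP = -2.9091

n = 3; x̄ = ((-5.2) + 2 + (-5.5))/3 = -8.7/3 = -2.9.
For a Normal prior and Normal likelihood with known variance, the posterior is Normal; its mode equals its mean, the precision-weighted average.
Prior precision 1/σ₀² = 1/10 = 0.1; data precision n/σ² = 3/3 = 1.
θ̂ = (0.1·(-3) + 1·(-2.9)) / (0.1 + 1) = (-3.2)/1.1 = -32/11 ≈ -2.9091.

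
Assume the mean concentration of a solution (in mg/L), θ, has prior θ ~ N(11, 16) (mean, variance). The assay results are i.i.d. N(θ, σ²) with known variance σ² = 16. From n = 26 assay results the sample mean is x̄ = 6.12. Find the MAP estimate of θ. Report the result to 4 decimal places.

n = 26, x̄ = 6.12.
For a Normal prior and Normal likelihood with known variance, the posterior is Normal; its mode equals its mean, the precision-weighted average.
Prior precision 1/σ₀² = 1/16 = 0.0625; data precision n/σ² = 26/16 = 1.625.
θ̂ = (0.0625·11 + 1.625·6.12) / (0.0625 + 1.625) = 10.6325/1.6875 = 4253/675 ≈ 6.3007.

θ̂_MAP = 6.3007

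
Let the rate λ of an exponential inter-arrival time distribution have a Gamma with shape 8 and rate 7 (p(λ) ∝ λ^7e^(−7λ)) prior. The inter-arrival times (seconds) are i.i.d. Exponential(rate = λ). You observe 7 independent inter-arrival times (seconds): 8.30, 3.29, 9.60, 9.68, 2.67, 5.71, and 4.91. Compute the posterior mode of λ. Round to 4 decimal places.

λ̂_MAP = 0.2737

The Exponential(rate=λ) likelihood is ∝ λ^n e^(−λΣtᵢ). Here n = 7 and Σtᵢ = 8.30 + 3.29 + 9.60 + 9.68 + 2.67 + 5.71 + 4.91 = 44.16.
Posterior ∝ λ^7e^(−7λ) · λ^7e^(−44.16λ) = λ^14e^(−51.16λ), i.e. Gamma(15, 51.16).
Mode = (a−1)/b = 14/51.16 ≈ 0.2737.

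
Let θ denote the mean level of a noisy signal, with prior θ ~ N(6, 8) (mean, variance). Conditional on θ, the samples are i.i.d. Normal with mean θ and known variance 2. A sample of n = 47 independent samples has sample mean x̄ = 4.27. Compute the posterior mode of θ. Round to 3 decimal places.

n = 47, x̄ = 4.27.
For a Normal prior and Normal likelihood with known variance, the posterior is Normal; its mode equals its mean, the precision-weighted average.
Prior precision 1/σ₀² = 1/8 = 0.125; data precision n/σ² = 47/2 = 23.5.
θ̂ = (0.125·6 + 23.5·4.27) / (0.125 + 23.5) = 101.095/23.625 = 20219/4725 ≈ 4.279.

θ̂_MAP = 4.279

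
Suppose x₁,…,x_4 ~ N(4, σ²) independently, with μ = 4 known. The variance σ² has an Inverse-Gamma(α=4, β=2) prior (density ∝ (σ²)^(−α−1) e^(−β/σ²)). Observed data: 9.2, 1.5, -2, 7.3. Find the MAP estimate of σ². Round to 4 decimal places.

Sum of squared deviations about the known mean: SS = (9.2−4)² + (1.5−4)² + (-2−4)² + (7.3−4)² = 80.18.
The Normal likelihood contributes (σ²)^(−n/2) exp(−SS/(2σ²)), so the posterior is Inverse-Gamma(α + n/2, β + SS/2) = Inverse-Gamma(6, 42.09).
The mode of Inverse-Gamma(a, b) is b/(a+1) = 42.09/7 ≈ 6.0129.

σ̂²_MAP = 6.0129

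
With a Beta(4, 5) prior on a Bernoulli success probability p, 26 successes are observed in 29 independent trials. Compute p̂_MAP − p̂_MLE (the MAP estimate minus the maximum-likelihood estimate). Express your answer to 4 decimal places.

Posterior is Beta(30, 8); MAP = (30−1)/(38−2) = 29/36 ≈ 0.80556.
MLE ignores the prior: p̂_MLE = k/n = 26/29 ≈ 0.89655.
Difference = 29/36 − 26/29 = -95/1044 ≈ -0.0910.

MAP − MLE = -0.0910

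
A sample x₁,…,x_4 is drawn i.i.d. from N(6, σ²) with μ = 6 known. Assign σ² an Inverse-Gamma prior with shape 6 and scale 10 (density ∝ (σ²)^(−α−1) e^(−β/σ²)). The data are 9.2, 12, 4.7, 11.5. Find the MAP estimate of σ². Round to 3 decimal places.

Sum of squared deviations about the known mean: SS = (9.2−6)² + (12−6)² + (4.7−6)² + (11.5−6)² = 78.18.
The Normal likelihood contributes (σ²)^(−n/2) exp(−SS/(2σ²)), so the posterior is Inverse-Gamma(α + n/2, β + SS/2) = Inverse-Gamma(8, 49.09).
The mode of Inverse-Gamma(a, b) is b/(a+1) = 49.09/9 ≈ 5.454.

σ̂²_MAP = 5.454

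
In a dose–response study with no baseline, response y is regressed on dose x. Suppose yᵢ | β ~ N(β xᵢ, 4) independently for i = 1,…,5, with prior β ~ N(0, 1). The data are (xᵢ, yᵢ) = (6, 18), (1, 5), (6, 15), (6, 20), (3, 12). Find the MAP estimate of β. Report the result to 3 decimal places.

β̂_MAP = 2.943

log p(β | y) = −Σ(yᵢ − βxᵢ)²/(2·4) − β²/(2·1) + const.
Setting the derivative to zero: Σxᵢ(yᵢ − βxᵢ)/4 − β/1 = 0, so β = Σxᵢyᵢ / (Σxᵢ² + σ²/τ²).
Σxᵢyᵢ = 6·18 + 1·5 + 6·15 + 6·20 + 3·12 = 359; Σxᵢ² = 118; σ²/τ² = 4.
β̂_MAP = 359 / (118 + 4) = 359/122 ≈ 2.943.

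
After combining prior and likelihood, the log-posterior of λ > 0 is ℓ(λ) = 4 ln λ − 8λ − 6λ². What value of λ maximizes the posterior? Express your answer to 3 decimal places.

ℓ'(λ) = 4/λ − 8 − 12λ. Setting this to zero and multiplying by λ: 12λ² + 8λ − 4 = 0.
λ = (−8 + √(8² + 4·12·4)) / (2·12) = (−8 + √256) / 24 = (−8 + 16)/24 = 1/3.
ℓ''(λ) = −4/λ² − 12 < 0, confirming a maximum.

λ̂_MAP = 0.333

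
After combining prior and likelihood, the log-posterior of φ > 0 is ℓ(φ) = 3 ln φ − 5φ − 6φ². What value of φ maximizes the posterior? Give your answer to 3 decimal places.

φ̂_MAP = 0.333

ℓ'(φ) = 3/φ − 5 − 12φ. Setting this to zero and multiplying by φ: 12φ² + 5φ − 3 = 0.
φ = (−5 + √(5² + 4·12·3)) / (2·12) = (−5 + √169) / 24 = (−5 + 13)/24 = 1/3.
ℓ''(φ) = −3/φ² − 12 < 0, confirming a maximum.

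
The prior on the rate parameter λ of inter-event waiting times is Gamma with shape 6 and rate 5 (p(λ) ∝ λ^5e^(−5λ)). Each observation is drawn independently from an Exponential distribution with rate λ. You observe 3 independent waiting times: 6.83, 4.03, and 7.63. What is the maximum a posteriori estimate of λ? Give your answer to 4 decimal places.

The Exponential(rate=λ) likelihood is ∝ λ^n e^(−λΣtᵢ). Here n = 3 and Σtᵢ = 6.83 + 4.03 + 7.63 = 18.49.
Posterior ∝ λ^5e^(−5λ) · λ^3e^(−18.49λ) = λ^8e^(−23.49λ), i.e. Gamma(9, 23.49).
Mode = (a−1)/b = 8/23.49 ≈ 0.3406.

λ̂_MAP = 0.3406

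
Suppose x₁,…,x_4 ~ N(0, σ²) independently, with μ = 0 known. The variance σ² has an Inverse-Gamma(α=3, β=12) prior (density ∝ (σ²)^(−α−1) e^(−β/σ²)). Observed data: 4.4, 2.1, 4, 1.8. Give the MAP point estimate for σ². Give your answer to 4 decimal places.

Sum of squared deviations about the known mean: SS = (4.4−0)² + (2.1−0)² + (4−0)² + (1.8−0)² = 43.01.
The Normal likelihood contributes (σ²)^(−n/2) exp(−SS/(2σ²)), so the posterior is Inverse-Gamma(α + n/2, β + SS/2) = Inverse-Gamma(5, 33.505).
The mode of Inverse-Gamma(a, b) is b/(a+1) = 33.505/6 ≈ 5.5842.

σ̂²_MAP = 5.5842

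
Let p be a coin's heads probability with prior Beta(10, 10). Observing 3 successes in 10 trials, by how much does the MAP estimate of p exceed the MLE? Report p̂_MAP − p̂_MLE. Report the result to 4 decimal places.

Posterior is Beta(13, 17); MAP = (13−1)/(30−2) = 12/28 ≈ 0.42857.
MLE ignores the prior: p̂_MLE = k/n = 3/10 ≈ 0.30000.
Difference = 12/28 − 3/10 = 9/70 ≈ 0.1286.

MAP − MLE = 0.1286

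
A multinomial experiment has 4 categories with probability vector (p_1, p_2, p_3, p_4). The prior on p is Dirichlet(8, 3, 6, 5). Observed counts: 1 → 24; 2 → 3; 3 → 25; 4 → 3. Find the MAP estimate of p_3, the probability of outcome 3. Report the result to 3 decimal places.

The posterior is Dirichlet(αᵢ + nᵢ) = Dirichlet(32, 6, 31, 8).
For a Dirichlet(a₁,…,a_K) with all aᵢ > 1, the mode has j-th component (aⱼ − 1)/(Σaᵢ − K).
Here Σaᵢ = 77 and K = 4, so p_3 = (31 − 1)/(77 − 4) = 30/73 ≈ 0.411.

MAP estimate: 0.411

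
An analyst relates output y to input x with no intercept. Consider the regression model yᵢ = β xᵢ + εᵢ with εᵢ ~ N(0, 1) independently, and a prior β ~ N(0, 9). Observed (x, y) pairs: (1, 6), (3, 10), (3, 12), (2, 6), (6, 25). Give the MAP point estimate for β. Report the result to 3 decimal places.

log p(β | y) = −Σ(yᵢ − βxᵢ)²/(2·1) − β²/(2·9) + const.
Setting the derivative to zero: Σxᵢ(yᵢ − βxᵢ)/1 − β/9 = 0, so β = Σxᵢyᵢ / (Σxᵢ² + σ²/τ²).
Σxᵢyᵢ = 1·6 + 3·10 + 3·12 + 2·6 + 6·25 = 234; Σxᵢ² = 59; σ²/τ² = 1/9.
β̂_MAP = 234 / (59 + 1/9) = 234/(532/9) = 1053/266 ≈ 3.959.

β̂_MAP = 3.959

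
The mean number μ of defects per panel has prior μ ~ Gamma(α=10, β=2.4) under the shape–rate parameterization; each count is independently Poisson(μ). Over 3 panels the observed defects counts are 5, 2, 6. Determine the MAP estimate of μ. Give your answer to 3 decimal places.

Σxᵢ = 5+2+6 = 13, with n = 3.
Posterior ∝ μ^9e^(−2.4μ) · μ^13e^(−3μ) = μ^22e^(−5.4μ), i.e. Gamma(shape=23, rate=5.4).
The mode of a Gamma(a, b) with a ≥ 1 (shape–rate) is (a−1)/b = 22/5.4 ≈ 4.074.

μ̂_MAP = 4.074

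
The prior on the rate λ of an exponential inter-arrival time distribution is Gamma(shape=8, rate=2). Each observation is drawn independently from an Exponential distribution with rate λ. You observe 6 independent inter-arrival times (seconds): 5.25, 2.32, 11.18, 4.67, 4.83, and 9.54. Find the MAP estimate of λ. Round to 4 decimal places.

The Exponential(rate=λ) likelihood is ∝ λ^n e^(−λΣtᵢ). Here n = 6 and Σtᵢ = 5.25 + 2.32 + 11.18 + 4.67 + 4.83 + 9.54 = 37.79.
Posterior ∝ λ^7e^(−2λ) · λ^6e^(−37.79λ) = λ^13e^(−39.79λ), i.e. Gamma(14, 39.79).
Mode = (a−1)/b = 13/39.79 ≈ 0.3267.

λ̂_MAP = 0.3267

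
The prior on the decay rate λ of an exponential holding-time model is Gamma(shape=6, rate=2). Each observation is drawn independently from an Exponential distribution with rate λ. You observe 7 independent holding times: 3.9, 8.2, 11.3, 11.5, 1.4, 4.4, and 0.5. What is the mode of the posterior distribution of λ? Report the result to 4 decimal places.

The Exponential(rate=λ) likelihood is ∝ λ^n e^(−λΣtᵢ). Here n = 7 and Σtᵢ = 3.9 + 8.2 + 11.3 + 11.5 + 1.4 + 4.4 + 0.5 = 41.2.
Posterior ∝ λ^5e^(−2λ) · λ^7e^(−41.2λ) = λ^12e^(−43.2λ), i.e. Gamma(13, 43.2).
Mode = (a−1)/b = 12/43.2 ≈ 0.2778.

λ̂_MAP = 0.2778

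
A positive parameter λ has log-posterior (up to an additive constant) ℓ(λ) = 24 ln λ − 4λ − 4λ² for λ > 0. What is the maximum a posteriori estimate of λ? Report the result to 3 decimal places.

λ̂_MAP = 1.500

ℓ'(λ) = 24/λ − 4 − 8λ. Setting this to zero and multiplying by λ: 8λ² + 4λ − 24 = 0.
λ = (−4 + √(4² + 4·8·24)) / (2·8) = (−4 + √784) / 16 = (−4 + 28)/16 = 3/2.
ℓ''(λ) = −24/λ² − 8 < 0, confirming a maximum.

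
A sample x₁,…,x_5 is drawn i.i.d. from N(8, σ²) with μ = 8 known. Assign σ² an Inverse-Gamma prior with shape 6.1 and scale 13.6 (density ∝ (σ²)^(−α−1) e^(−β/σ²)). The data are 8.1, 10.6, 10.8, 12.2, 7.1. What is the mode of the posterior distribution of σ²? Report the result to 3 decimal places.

Sum of squared deviations about the known mean: SS = (8.1−8)² + (10.6−8)² + (10.8−8)² + (12.2−8)² + (7.1−8)² = 33.06.
The Normal likelihood contributes (σ²)^(−n/2) exp(−SS/(2σ²)), so the posterior is Inverse-Gamma(α + n/2, β + SS/2) = Inverse-Gamma(8.6, 30.13).
The mode of Inverse-Gamma(a, b) is b/(a+1) = 30.13/9.6 ≈ 3.139.

σ̂²_MAP = 3.139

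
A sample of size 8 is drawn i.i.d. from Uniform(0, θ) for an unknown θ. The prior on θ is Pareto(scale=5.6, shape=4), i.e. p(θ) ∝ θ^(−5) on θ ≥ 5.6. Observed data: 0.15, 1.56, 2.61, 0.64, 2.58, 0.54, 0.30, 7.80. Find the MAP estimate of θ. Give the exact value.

θ̂_MAP = 7.80

The Uniform(0, θ) likelihood is θ^(−n) for θ ≥ max(xᵢ), zero otherwise. Here max(xᵢ) = 7.80.
Posterior ∝ θ^(−5) · θ^(−8) = θ^(−13) on θ ≥ max(5.6, 7.80) = 7.80.
This density is strictly decreasing in θ, so the posterior mode lies at the lower boundary of the support.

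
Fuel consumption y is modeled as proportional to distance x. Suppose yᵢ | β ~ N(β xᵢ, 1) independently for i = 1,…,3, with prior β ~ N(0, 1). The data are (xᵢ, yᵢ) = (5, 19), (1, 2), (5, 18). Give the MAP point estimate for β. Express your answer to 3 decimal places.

β̂_MAP = 3.596

log p(β | y) = −Σ(yᵢ − βxᵢ)²/(2·1) − β²/(2·1) + const.
Setting the derivative to zero: Σxᵢ(yᵢ − βxᵢ)/1 − β/1 = 0, so β = Σxᵢyᵢ / (Σxᵢ² + σ²/τ²).
Σxᵢyᵢ = 5·19 + 1·2 + 5·18 = 187; Σxᵢ² = 51; σ²/τ² = 1.
β̂_MAP = 187 / (51 + 1) = 187/52 ≈ 3.596.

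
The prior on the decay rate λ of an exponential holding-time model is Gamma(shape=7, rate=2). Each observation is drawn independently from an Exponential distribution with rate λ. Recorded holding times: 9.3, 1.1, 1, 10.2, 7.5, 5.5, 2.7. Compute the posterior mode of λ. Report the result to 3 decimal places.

λ̂_MAP = 0.331

The Exponential(rate=λ) likelihood is ∝ λ^n e^(−λΣtᵢ). Here n = 7 and Σtᵢ = 9.3 + 1.1 + 1 + 10.2 + 7.5 + 5.5 + 2.7 = 37.3.
Posterior ∝ λ^6e^(−2λ) · λ^7e^(−37.3λ) = λ^13e^(−39.3λ), i.e. Gamma(14, 39.3).
Mode = (a−1)/b = 13/39.3 ≈ 0.331.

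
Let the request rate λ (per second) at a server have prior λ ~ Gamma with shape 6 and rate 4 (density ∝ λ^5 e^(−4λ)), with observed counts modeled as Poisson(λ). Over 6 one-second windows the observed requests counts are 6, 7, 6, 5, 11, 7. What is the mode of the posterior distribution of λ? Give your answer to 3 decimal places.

Σxᵢ = 6+7+6+5+11+7 = 42, with n = 6.
Posterior ∝ λ^5e^(−4λ) · λ^42e^(−6λ) = λ^47e^(−10λ), i.e. Gamma(shape=48, rate=10).
The mode of a Gamma(a, b) with a ≥ 1 (shape–rate) is (a−1)/b = 47/10 ≈ 4.700.

λ̂_MAP = 4.700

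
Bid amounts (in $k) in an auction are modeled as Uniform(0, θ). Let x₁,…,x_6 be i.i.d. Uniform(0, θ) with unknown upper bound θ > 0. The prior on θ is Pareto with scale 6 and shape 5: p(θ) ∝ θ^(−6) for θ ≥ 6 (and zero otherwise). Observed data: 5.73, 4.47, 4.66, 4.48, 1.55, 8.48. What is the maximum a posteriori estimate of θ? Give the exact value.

θ̂_MAP = 8.48

The Uniform(0, θ) likelihood is θ^(−n) for θ ≥ max(xᵢ), zero otherwise. Here max(xᵢ) = 8.48.
Posterior ∝ θ^(−6) · θ^(−6) = θ^(−12) on θ ≥ max(6, 8.48) = 8.48.
This density is strictly decreasing in θ, so the posterior mode lies at the lower boundary of the support.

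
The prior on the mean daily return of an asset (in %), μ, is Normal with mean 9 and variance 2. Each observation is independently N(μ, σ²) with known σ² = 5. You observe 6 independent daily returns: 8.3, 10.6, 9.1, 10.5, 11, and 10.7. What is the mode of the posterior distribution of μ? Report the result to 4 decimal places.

n = 6; x̄ = (8.3 + 10.6 + 9.1 + 10.5 + 11 + 10.7)/6 = 60.2/6 = 301/30 ≈ 10.0333.
For a Normal prior and Normal likelihood with known variance, the posterior is Normal; its mode equals its mean, the precision-weighted average.
Prior precision 1/σ₀² = 1/2 = 0.5; data precision n/σ² = 6/5 = 1.2.
μ̂ = (0.5·9 + 1.2·(301/30)) / (0.5 + 1.2) = 16.54/1.7 = 827/85 ≈ 9.7294.

μ̂_MAP = 9.7294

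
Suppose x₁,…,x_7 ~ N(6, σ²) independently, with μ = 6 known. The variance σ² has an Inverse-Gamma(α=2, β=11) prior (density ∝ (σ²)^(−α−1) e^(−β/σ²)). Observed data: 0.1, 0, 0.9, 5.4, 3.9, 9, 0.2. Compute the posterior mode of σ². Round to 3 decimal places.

σ̂²_MAP = 12.787

Sum of squared deviations about the known mean: SS = (0.1−6)² + (0−6)² + (0.9−6)² + (5.4−6)² + (3.9−6)² + (9−6)² + (0.2−6)² = 144.23.
The Normal likelihood contributes (σ²)^(−n/2) exp(−SS/(2σ²)), so the posterior is Inverse-Gamma(α + n/2, β + SS/2) = Inverse-Gamma(5.5, 83.115).
The mode of Inverse-Gamma(a, b) is b/(a+1) = 83.115/6.5 ≈ 12.787.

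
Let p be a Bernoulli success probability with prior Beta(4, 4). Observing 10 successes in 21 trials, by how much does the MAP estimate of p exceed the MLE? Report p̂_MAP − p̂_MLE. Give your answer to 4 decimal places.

Posterior is Beta(14, 15); MAP = (14−1)/(29−2) = 13/27 ≈ 0.48148.
MLE ignores the prior: p̂_MLE = k/n = 10/21 ≈ 0.47619.
Difference = 13/27 − 10/21 = 1/189 ≈ 0.0053.

MAP − MLE = 0.0053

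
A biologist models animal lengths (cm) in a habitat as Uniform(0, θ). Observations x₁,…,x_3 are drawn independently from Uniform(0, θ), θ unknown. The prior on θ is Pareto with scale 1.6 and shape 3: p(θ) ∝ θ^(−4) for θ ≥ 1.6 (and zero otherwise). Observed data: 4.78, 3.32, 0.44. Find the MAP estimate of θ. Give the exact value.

θ̂_MAP = 4.78

The Uniform(0, θ) likelihood is θ^(−n) for θ ≥ max(xᵢ), zero otherwise. Here max(xᵢ) = 4.78.
Posterior ∝ θ^(−4) · θ^(−3) = θ^(−7) on θ ≥ max(1.6, 4.78) = 4.78.
This density is strictly decreasing in θ, so the posterior mode lies at the lower boundary of the support.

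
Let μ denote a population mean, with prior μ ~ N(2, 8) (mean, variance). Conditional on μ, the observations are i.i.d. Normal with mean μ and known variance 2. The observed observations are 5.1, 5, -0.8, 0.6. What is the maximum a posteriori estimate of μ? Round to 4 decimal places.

μ̂_MAP = 2.4471

n = 4; x̄ = (5.1 + 5 + (-0.8) + 0.6)/4 = 9.9/4 = 2.475.
For a Normal prior and Normal likelihood with known variance, the posterior is Normal; its mode equals its mean, the precision-weighted average.
Prior precision 1/σ₀² = 1/8 = 0.125; data precision n/σ² = 4/2 = 2.
μ̂ = (0.125·2 + 2·2.475) / (0.125 + 2) = 5.2/2.125 = 208/85 ≈ 2.4471.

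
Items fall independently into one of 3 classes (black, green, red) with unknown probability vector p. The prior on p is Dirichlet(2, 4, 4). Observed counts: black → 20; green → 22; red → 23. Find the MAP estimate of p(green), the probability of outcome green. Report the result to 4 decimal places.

The posterior is Dirichlet(αᵢ + nᵢ) = Dirichlet(22, 26, 27).
For a Dirichlet(a₁,…,a_K) with all aᵢ > 1, the mode has j-th component (aⱼ − 1)/(Σaᵢ − K).
Here Σaᵢ = 75 and K = 3, so p(green) = (26 − 1)/(75 − 3) = 25/72 ≈ 0.3472.

MAP estimate of p(green) = 0.3472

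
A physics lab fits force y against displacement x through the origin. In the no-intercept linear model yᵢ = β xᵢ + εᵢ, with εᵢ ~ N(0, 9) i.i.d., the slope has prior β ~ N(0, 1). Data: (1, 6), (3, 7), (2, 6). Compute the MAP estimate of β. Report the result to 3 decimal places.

β̂_MAP = 1.696

log p(β | y) = −Σ(yᵢ − βxᵢ)²/(2·9) − β²/(2·1) + const.
Setting the derivative to zero: Σxᵢ(yᵢ − βxᵢ)/9 − β/1 = 0, so β = Σxᵢyᵢ / (Σxᵢ² + σ²/τ²).
Σxᵢyᵢ = 1·6 + 3·7 + 2·6 = 39; Σxᵢ² = 14; σ²/τ² = 9.
β̂_MAP = 39 / (14 + 9) = 39/23 ≈ 1.696.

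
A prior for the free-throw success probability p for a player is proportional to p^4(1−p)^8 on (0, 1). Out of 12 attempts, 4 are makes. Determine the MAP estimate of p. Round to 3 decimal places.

p̂_MAP = 0.333

The prior density ∝ p^4(1−p)^8 is the kernel of Beta(5, 9).
Data: 4 successes in 12 trials. The binomial likelihood contributes p^4(1−p)^8, so the posterior is Beta(5+4, 9+8) = Beta(9, 17).
For Beta(a, b) with a, b > 1 the mode is (a−1)/(a+b−2) = 8/24 ≈ 0.333.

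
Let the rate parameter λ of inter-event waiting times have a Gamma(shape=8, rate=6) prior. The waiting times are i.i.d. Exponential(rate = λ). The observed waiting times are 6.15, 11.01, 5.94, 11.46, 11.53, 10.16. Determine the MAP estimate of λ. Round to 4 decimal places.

λ̂_MAP = 0.2088

The Exponential(rate=λ) likelihood is ∝ λ^n e^(−λΣtᵢ). Here n = 6 and Σtᵢ = 6.15 + 11.01 + 5.94 + 11.46 + 11.53 + 10.16 = 56.25.
Posterior ∝ λ^7e^(−6λ) · λ^6e^(−56.25λ) = λ^13e^(−62.25λ), i.e. Gamma(14, 62.25).
Mode = (a−1)/b = 13/62.25 ≈ 0.2088.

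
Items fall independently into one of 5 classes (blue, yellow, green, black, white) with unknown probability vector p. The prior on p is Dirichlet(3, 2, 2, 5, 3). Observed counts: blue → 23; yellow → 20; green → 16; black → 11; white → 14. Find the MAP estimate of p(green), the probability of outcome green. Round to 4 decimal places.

The posterior is Dirichlet(αᵢ + nᵢ) = Dirichlet(26, 22, 18, 16, 17).
For a Dirichlet(a₁,…,a_K) with all aᵢ > 1, the mode has j-th component (aⱼ − 1)/(Σaᵢ − K).
Here Σaᵢ = 99 and K = 5, so p(green) = (18 − 1)/(99 − 5) = 17/94 ≈ 0.1809.

MAP estimate of p(green) = 0.1809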